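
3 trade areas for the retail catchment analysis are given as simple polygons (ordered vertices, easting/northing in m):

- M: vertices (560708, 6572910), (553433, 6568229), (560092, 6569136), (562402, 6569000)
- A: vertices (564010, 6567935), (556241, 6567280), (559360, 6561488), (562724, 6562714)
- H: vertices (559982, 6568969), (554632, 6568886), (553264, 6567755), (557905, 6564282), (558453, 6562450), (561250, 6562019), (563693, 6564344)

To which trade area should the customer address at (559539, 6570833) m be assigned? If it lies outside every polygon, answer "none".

Cast a ray rightward from (559539, 6570833). For each polygon, the edges (by vertex number in listed order) whose endpoints lie on opposite sides of northing = 6570833, where each meets that height, and whether that is right or left of the point:
M: 1–2 at easting≈557480.0 (left), 4–1 at easting≈561607.9 (right) → 1 crossing.
A: no edge straddles that height → 0 crossings.
H: no edge straddles that height → 0 crossings.
Only M has an odd count, so the point is inside M.

M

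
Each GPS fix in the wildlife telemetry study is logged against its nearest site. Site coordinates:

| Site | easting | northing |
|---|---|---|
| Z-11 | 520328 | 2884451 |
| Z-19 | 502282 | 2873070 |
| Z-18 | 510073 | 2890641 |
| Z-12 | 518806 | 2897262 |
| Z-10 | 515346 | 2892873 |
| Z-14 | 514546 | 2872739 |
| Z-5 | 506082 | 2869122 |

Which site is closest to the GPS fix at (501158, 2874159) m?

Squared distances to each site:
Z-11: 473414164.000; Z-19: 2449297.000; Z-18: 351133549.000; Z-12: 845200513.000; Z-10: 551513140.000; Z-14: 181254944.000; Z-5: 49617145.000.
Minimum at Z-19.

Z-19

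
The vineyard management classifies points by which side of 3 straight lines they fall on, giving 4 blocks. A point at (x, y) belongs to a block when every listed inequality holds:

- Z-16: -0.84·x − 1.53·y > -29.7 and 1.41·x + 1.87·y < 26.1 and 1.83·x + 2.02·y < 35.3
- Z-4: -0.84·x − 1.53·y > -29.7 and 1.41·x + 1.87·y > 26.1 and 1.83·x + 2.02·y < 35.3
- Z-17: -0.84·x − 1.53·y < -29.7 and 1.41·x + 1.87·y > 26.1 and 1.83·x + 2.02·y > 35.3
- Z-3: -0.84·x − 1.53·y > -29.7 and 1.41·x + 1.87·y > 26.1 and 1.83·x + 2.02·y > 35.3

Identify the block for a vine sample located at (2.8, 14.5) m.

-0.84·2.8 − 1.53·14.5 = -24.537, which is > -29.7
1.41·2.8 + 1.87·14.5 = 31.063, which is > 26.1
1.83·2.8 + 2.02·14.5 = 34.414, which is < 35.3
This sign pattern matches Z-4.

Z-4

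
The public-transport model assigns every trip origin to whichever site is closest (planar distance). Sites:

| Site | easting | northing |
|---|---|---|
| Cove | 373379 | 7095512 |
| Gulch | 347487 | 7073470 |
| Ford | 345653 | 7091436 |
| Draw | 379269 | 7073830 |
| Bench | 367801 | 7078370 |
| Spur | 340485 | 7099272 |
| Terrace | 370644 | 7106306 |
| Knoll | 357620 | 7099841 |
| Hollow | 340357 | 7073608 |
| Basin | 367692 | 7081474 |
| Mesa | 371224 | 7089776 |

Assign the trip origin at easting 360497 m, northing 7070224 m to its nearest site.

Bench

Squared distances to each site:
Cove: 805428868.000; Gulch: 179796616.000; Ford: 670293280.000; Draw: 365391220.000; Bench: 119705732.000; Spur: 1244266448.000; Terrace: 1404872333.000; Knoll: 885443818.000; Hollow: 417071056.000; Basin: 178330525.000; Mesa: 497349233.000.
Minimum at Bench.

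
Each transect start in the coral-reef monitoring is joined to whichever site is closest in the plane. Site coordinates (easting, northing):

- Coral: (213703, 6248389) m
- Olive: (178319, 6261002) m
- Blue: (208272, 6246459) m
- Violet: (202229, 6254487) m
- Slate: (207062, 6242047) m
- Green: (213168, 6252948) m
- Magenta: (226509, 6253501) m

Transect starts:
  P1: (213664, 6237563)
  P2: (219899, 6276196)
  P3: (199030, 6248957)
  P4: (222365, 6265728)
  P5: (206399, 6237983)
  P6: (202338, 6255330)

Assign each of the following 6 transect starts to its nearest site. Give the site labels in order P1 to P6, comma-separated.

Slate, Magenta, Violet, Magenta, Slate, Violet

P1 → Slate (d²=63692660.00)
P2 → Magenta (d²=558755125.00)
P3 → Violet (d²=40814501.00)
P4 → Magenta (d²=166672265.00)
P5 → Slate (d²=16955665.00)
P6 → Violet (d²=722530.00)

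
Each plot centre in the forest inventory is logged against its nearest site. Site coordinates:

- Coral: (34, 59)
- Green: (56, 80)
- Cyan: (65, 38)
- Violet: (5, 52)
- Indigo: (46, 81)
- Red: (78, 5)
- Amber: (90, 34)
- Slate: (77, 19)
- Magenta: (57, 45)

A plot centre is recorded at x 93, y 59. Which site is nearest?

Squared distances to each site:
Coral: 3481.000; Green: 1810.000; Cyan: 1225.000; Violet: 7793.000; Indigo: 2693.000; Red: 3141.000; Amber: 634.000; Slate: 1856.000; Magenta: 1492.000.
Minimum at Amber.

Amber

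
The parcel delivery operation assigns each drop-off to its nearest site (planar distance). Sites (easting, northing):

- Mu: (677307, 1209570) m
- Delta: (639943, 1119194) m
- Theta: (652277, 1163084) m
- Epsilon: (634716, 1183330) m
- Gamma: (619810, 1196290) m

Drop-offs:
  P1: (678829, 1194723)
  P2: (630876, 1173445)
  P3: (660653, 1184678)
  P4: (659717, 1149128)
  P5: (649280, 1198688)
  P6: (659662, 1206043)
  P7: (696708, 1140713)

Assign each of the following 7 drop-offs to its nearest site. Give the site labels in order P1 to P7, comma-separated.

Mu, Epsilon, Theta, Theta, Epsilon, Mu, Theta

P1 → Mu (d²=222749893.00)
P2 → Epsilon (d²=112458825.00)
P3 → Theta (d²=536458212.00)
P4 → Theta (d²=250123536.00)
P5 → Epsilon (d²=447978260.00)
P6 → Mu (d²=323785754.00)
P7 → Theta (d²=2474575402.00)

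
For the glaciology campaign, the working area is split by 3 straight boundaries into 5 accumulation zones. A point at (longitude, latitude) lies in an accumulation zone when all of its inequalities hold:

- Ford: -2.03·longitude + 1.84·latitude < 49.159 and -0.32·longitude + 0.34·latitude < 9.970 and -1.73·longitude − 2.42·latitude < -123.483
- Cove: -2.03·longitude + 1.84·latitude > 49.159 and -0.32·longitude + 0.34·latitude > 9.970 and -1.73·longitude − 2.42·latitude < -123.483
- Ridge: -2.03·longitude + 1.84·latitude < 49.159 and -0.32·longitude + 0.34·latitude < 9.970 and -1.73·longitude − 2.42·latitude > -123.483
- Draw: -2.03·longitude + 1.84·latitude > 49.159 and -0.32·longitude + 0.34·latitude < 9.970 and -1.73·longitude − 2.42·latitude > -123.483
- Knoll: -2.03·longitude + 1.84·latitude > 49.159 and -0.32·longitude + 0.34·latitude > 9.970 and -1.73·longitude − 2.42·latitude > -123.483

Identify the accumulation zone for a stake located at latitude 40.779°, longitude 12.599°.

Draw

-2.03·12.599 + 1.84·40.779 = 49.457, which is > 49.159
-0.32·12.599 + 0.34·40.779 = 9.833, which is < 9.970
-1.73·12.599 − 2.42·40.779 = -120.481, which is > -123.483
This sign pattern matches Draw.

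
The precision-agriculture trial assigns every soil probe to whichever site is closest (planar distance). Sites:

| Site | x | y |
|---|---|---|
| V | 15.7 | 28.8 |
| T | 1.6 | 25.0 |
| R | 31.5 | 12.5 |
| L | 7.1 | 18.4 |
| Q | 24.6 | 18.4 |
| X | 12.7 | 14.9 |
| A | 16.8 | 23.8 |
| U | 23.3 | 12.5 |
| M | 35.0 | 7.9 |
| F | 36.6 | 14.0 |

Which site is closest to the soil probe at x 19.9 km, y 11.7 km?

U

Squared distances to each site:
V: 310.050; T: 511.780; R: 135.200; L: 208.730; Q: 66.980; X: 62.080; A: 156.020; U: 12.200; M: 242.450; F: 284.180.
Minimum at U.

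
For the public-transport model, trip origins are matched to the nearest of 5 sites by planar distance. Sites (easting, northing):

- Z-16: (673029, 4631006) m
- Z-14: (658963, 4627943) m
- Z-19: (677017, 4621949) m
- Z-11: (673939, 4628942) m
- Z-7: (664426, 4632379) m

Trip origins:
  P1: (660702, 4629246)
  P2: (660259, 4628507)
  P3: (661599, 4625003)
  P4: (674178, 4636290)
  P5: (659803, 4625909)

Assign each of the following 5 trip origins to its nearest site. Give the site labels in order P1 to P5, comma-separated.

P1 → Z-14 (d²=4721930.00)
P2 → Z-14 (d²=1997712.00)
P3 → Z-14 (d²=15592096.00)
P4 → Z-16 (d²=29240857.00)
P5 → Z-14 (d²=4842756.00)

Z-14, Z-14, Z-14, Z-16, Z-14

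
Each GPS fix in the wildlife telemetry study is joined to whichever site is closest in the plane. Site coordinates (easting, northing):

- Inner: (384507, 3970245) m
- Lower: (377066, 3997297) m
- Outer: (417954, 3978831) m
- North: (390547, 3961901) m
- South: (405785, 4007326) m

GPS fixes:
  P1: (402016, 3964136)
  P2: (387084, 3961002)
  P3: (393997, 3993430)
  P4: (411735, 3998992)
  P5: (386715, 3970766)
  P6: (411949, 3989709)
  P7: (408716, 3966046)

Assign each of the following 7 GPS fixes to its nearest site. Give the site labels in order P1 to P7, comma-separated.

North, North, Lower, South, Inner, Outer, Outer

P1 → North (d²=136533186.00)
P2 → North (d²=12800570.00)
P3 → Lower (d²=301612450.00)
P4 → South (d²=104858056.00)
P5 → Inner (d²=5146705.00)
P6 → Outer (d²=154390909.00)
P7 → Outer (d²=248796869.00)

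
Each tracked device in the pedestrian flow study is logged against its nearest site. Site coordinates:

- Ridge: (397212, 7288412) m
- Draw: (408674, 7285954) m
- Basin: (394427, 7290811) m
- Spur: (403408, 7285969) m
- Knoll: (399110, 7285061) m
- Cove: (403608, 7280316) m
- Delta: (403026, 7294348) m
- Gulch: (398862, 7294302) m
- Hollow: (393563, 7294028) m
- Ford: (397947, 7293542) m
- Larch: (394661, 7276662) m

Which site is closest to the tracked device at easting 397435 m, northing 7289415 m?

Ridge

Squared distances to each site:
Ridge: 1055738.000; Draw: 138293642.000; Basin: 10996880.000; Spur: 47551645.000; Knoll: 21762941.000; Cove: 120897730.000; Delta: 55593770.000; Gulch: 25919098.000; Hollow: 36272153.000; Ford: 17294273.000; Larch: 170334085.000.
Minimum at Ridge.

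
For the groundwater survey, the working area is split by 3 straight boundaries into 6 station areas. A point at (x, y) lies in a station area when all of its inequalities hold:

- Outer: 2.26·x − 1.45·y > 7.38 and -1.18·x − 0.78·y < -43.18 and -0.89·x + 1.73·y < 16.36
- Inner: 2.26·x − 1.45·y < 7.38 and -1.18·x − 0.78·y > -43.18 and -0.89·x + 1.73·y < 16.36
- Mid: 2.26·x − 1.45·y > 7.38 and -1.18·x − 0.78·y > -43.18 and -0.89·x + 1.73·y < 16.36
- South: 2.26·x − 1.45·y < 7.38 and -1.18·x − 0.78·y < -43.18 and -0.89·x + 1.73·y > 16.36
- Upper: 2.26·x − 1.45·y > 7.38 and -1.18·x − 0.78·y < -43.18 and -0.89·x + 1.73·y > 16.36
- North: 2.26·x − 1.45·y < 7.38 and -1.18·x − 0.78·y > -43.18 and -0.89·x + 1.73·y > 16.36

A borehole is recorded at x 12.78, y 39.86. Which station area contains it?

2.26·12.78 − 1.45·39.86 = -28.914, which is < 7.38
-1.18·12.78 − 0.78·39.86 = -46.171, which is < -43.18
-0.89·12.78 + 1.73·39.86 = 57.584, which is > 16.36
This sign pattern matches South.

South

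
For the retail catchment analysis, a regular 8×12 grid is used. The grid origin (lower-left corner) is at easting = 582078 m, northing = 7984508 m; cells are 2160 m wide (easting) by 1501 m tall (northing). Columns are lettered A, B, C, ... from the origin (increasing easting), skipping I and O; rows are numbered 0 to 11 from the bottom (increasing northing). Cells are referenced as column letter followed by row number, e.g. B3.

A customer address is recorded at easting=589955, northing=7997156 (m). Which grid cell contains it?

Column index: ⌊(589955 − 582078) / 2160⌋ = ⌊3.647⌋ = 3 → column D
Row offset from origin: ⌊(7997156 − 7984508) / 1501⌋ = ⌊8.426⌋ = 8 → row 8

D8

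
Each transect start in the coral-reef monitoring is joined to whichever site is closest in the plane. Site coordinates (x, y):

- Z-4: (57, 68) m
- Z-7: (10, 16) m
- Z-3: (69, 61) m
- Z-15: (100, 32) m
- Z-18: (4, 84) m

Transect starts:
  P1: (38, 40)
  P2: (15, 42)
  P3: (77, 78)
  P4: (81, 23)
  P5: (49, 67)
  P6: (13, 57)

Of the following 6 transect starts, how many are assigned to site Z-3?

P1 → Z-4
P2 → Z-7
P3 → Z-3
P4 → Z-15
P5 → Z-4
P6 → Z-18
1 of the 6 goes to Z-3.

1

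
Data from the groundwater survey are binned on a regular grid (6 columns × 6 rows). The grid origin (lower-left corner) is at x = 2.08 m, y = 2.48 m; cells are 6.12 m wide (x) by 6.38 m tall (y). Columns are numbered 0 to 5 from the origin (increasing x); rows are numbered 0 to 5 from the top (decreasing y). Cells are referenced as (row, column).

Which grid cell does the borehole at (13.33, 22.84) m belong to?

Column index: ⌊(13.33 − 2.08) / 6.12⌋ = ⌊1.838⌋ = 1
Row offset from origin: ⌊(22.84 − 2.48) / 6.38⌋ = ⌊3.191⌋ = 3 → row 2 (counted from top)

(2, 1)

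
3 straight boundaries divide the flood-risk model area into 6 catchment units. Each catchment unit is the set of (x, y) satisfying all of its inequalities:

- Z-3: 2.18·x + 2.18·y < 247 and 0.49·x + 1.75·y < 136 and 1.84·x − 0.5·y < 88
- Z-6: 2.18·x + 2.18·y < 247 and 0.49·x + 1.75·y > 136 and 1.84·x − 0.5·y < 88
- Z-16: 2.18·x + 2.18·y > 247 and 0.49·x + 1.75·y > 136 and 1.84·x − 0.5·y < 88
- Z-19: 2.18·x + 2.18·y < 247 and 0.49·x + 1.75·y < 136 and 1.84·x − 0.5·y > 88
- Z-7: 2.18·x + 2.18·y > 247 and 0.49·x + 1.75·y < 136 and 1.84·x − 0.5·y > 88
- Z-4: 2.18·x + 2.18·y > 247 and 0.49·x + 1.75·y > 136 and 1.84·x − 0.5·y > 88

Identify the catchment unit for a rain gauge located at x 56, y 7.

2.18·56 + 2.18·7 = 137.340, which is < 247
0.49·56 + 1.75·7 = 39.690, which is < 136
1.84·56 − 0.5·7 = 99.540, which is > 88
This sign pattern matches Z-19.

Z-19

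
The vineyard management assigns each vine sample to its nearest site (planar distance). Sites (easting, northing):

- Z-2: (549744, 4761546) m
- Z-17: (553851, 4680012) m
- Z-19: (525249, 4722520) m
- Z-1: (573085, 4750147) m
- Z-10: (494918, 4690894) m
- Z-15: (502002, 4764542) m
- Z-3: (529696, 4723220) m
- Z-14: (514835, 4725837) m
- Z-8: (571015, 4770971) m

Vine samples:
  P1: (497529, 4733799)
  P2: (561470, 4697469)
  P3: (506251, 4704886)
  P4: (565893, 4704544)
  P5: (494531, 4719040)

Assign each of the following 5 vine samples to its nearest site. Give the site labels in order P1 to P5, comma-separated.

P1 → Z-14 (d²=362891080.00)
P2 → Z-17 (d²=362796010.00)
P3 → Z-10 (d²=324212953.00)
P4 → Z-17 (d²=746828788.00)
P5 → Z-14 (d²=458451625.00)

Z-14, Z-17, Z-10, Z-17, Z-14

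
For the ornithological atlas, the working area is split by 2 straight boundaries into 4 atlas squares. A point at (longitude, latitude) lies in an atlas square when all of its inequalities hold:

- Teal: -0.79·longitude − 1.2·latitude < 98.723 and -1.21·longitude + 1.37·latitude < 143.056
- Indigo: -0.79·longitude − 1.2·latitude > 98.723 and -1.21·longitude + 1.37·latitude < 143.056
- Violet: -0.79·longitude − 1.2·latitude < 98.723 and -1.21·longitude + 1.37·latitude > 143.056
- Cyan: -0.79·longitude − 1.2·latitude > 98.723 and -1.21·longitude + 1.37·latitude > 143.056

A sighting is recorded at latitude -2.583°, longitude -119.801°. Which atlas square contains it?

Teal

-0.79·-119.801 − 1.2·-2.583 = 97.742, which is < 98.723
-1.21·-119.801 + 1.37·-2.583 = 141.420, which is < 143.056
This sign pattern matches Teal.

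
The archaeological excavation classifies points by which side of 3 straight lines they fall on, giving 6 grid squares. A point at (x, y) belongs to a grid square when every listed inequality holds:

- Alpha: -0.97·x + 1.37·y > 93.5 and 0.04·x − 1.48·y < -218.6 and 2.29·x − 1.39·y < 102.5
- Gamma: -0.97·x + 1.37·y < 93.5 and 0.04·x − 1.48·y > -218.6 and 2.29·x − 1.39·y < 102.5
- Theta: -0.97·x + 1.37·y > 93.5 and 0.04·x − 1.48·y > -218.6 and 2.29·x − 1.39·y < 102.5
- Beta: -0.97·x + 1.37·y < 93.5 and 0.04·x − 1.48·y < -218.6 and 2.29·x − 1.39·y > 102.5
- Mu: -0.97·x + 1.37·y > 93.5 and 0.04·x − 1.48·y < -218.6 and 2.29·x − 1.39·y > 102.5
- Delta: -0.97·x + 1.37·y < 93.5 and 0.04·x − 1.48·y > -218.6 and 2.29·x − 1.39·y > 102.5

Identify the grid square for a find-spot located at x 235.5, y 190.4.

-0.97·235.5 + 1.37·190.4 = 32.413, which is < 93.5
0.04·235.5 − 1.48·190.4 = -272.372, which is < -218.6
2.29·235.5 − 1.39·190.4 = 274.639, which is > 102.5
This sign pattern matches Beta.

Beta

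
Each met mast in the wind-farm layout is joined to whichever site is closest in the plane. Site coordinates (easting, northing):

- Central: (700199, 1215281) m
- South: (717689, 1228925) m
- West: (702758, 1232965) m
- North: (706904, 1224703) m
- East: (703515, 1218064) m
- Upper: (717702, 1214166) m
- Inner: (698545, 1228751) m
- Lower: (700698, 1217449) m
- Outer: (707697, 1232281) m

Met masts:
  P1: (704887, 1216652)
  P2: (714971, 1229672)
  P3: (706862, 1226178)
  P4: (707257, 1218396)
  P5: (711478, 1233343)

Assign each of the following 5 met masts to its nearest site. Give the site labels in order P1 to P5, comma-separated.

East, South, North, East, Outer

P1 → East (d²=3876128.00)
P2 → South (d²=7945533.00)
P3 → North (d²=2177389.00)
P4 → East (d²=14112788.00)
P5 → Outer (d²=15423805.00)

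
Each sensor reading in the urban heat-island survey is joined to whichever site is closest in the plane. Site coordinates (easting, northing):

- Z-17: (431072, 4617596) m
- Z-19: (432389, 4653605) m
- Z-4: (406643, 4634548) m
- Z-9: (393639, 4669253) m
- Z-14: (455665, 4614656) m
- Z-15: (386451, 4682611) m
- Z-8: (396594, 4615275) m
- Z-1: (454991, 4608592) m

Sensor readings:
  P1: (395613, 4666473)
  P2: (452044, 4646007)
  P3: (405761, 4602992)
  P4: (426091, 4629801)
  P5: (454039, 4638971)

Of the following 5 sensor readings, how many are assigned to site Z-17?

P1 → Z-9
P2 → Z-19
P3 → Z-8
P4 → Z-17
P5 → Z-14
1 of the 5 goes to Z-17.

1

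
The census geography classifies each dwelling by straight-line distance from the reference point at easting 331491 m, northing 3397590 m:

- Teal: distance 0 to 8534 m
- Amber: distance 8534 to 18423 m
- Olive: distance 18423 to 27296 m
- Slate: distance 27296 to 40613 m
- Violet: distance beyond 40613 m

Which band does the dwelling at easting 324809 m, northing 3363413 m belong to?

Distance = √((324809−331491)² + (3363413−3397590)²) = √(44649124.000 + 1168067329.000) = 34824.079 m.
27296 ≤ 34824.079 < 40613 → Slate.

Slate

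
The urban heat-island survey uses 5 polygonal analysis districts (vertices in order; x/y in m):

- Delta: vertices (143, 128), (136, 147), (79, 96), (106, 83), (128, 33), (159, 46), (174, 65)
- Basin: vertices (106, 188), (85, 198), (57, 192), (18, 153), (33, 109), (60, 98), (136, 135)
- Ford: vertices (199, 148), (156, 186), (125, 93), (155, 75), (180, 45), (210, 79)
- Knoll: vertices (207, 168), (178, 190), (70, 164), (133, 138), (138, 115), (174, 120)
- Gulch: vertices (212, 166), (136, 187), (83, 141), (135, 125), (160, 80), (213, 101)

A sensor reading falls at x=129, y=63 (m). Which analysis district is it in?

Cast a ray rightward from (129, 63). For each polygon, the edges (by vertex number in listed order) whose endpoints lie on opposite sides of y = 63, where each meets that height, and whether that is right or left of the point:
Delta: 4–5 at x≈114.8 (left), 6–7 at x≈172.4 (right) → 1 crossing.
Basin: no edge straddles that height → 0 crossings.
Ford: 4–5 at x≈165.0 (right), 5–6 at x≈195.9 (right) → 2 crossings.
Knoll: no edge straddles that height → 0 crossings.
Gulch: no edge straddles that height → 0 crossings.
Only Delta has an odd count, so the point is inside Delta.

Delta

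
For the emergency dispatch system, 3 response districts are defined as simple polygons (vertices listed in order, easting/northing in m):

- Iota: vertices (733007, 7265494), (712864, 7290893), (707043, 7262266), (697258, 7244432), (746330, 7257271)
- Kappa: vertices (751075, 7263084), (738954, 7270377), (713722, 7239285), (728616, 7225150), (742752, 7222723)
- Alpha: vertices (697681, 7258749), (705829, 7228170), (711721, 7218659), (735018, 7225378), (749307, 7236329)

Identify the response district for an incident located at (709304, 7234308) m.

Cast a ray rightward from (709304, 7234308). For each polygon, the edges (by vertex number in listed order) whose endpoints lie on opposite sides of northing = 7234308, where each meets that height, and whether that is right or left of the point:
Iota: no edge straddles that height → 0 crossings.
Kappa: 3–4 at easting≈718966.2 (right), 5–1 at easting≈745141.0 (right) → 2 crossings.
Alpha: 1–2 at easting≈704193.5 (left), 4–5 at easting≈746670.0 (right) → 1 crossing.
Only Alpha has an odd count, so the point is inside Alpha.

Alpha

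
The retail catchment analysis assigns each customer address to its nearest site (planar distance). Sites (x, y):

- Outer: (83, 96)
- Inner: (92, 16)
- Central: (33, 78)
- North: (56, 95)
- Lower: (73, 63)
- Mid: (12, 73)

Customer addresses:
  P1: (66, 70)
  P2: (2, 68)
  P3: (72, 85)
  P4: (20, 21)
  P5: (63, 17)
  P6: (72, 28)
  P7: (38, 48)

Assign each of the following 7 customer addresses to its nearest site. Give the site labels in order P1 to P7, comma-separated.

P1 → Lower (d²=98.00)
P2 → Mid (d²=125.00)
P3 → Outer (d²=242.00)
P4 → Mid (d²=2768.00)
P5 → Inner (d²=842.00)
P6 → Inner (d²=544.00)
P7 → Central (d²=925.00)

Lower, Mid, Outer, Mid, Inner, Inner, Central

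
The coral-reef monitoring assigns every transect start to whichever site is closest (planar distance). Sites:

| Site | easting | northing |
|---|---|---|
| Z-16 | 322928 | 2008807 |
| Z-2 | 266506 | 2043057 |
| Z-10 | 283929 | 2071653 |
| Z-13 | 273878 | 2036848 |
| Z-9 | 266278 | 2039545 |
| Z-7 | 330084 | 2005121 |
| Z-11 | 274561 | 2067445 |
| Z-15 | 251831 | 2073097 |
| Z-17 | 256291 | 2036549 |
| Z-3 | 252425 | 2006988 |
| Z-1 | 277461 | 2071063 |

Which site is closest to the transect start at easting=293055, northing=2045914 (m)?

Z-13

Squared distances to each site:
Z-16: 2269325578.000; Z-2: 713011850.000; Z-10: 745779997.000; Z-13: 449949685.000; Z-9: 757571890.000; Z-7: 3035215690.000; Z-11: 805611997.000; Z-15: 2438333665.000; Z-17: 1439294921.000; Z-3: 3166030376.000; Z-1: 875645037.000.
Minimum at Z-13.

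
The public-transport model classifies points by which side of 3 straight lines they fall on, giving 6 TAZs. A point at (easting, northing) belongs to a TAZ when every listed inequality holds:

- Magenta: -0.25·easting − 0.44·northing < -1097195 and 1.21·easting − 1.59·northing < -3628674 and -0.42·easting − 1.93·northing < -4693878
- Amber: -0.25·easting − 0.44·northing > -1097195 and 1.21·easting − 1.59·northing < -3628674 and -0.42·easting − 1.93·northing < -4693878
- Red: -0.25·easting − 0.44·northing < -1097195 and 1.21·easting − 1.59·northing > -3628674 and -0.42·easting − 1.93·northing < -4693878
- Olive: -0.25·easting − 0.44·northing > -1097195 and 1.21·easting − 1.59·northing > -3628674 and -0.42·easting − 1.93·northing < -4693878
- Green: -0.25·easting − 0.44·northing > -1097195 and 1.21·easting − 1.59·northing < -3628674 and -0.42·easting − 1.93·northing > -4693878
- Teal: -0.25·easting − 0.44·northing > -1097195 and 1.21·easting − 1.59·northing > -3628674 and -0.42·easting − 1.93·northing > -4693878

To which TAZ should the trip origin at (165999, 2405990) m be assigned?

Red

-0.25·165999 − 0.44·2405990 = -1100135.350, which is < -1097195
1.21·165999 − 1.59·2405990 = -3624665.310, which is > -3628674
-0.42·165999 − 1.93·2405990 = -4713280.280, which is < -4693878
This sign pattern matches Red.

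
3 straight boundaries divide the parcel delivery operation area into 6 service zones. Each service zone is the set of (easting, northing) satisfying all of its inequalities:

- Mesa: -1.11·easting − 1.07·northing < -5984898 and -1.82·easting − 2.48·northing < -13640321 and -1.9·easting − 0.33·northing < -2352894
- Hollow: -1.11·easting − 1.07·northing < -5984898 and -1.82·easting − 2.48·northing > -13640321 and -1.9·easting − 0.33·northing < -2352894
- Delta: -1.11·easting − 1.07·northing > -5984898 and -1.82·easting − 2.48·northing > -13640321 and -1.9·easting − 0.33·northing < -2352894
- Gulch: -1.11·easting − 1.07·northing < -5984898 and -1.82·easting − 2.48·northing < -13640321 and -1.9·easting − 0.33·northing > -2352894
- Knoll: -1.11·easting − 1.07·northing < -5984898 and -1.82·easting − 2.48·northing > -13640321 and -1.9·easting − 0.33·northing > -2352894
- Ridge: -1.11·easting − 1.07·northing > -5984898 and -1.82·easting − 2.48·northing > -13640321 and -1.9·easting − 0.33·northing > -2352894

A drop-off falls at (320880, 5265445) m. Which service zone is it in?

-1.11·320880 − 1.07·5265445 = -5990202.950, which is < -5984898
-1.82·320880 − 2.48·5265445 = -13642305.200, which is < -13640321
-1.9·320880 − 0.33·5265445 = -2347268.850, which is > -2352894
This sign pattern matches Gulch.

Gulch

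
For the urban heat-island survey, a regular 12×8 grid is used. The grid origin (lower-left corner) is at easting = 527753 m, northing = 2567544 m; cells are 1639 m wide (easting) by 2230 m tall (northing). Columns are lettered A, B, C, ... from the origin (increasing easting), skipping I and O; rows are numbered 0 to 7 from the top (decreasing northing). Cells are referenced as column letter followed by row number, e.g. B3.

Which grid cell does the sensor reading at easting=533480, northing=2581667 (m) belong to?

D1

Column index: ⌊(533480 − 527753) / 1639⌋ = ⌊3.494⌋ = 3 → column D
Row offset from origin: ⌊(2581667 − 2567544) / 2230⌋ = ⌊6.333⌋ = 6 → row 1 (counted from top)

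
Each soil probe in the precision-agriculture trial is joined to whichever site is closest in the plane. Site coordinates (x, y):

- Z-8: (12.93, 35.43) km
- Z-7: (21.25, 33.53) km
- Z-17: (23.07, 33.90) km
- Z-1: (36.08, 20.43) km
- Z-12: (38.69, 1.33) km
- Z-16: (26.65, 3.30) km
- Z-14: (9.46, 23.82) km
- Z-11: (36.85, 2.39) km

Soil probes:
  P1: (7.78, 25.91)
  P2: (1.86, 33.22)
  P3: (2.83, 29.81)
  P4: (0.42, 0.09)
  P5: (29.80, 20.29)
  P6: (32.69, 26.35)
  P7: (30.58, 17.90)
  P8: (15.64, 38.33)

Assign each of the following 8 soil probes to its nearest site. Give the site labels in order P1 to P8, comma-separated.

P1 → Z-14 (d²=7.19)
P2 → Z-8 (d²=127.43)
P3 → Z-14 (d²=79.84)
P4 → Z-14 (d²=644.83)
P5 → Z-1 (d²=39.46)
P6 → Z-1 (d²=46.54)
P7 → Z-1 (d²=36.65)
P8 → Z-8 (d²=15.75)

Z-14, Z-8, Z-14, Z-14, Z-1, Z-1, Z-1, Z-8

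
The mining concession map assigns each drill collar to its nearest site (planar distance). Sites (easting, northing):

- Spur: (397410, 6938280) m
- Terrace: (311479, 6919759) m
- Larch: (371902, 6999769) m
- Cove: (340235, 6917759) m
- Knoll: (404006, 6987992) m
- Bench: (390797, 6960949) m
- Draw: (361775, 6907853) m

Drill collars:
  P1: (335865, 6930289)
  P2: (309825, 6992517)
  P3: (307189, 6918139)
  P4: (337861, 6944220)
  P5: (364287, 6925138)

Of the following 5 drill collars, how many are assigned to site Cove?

P1 → Cove
P2 → Larch
P3 → Terrace
P4 → Cove
P5 → Draw
2 of the 5 go to Cove.

2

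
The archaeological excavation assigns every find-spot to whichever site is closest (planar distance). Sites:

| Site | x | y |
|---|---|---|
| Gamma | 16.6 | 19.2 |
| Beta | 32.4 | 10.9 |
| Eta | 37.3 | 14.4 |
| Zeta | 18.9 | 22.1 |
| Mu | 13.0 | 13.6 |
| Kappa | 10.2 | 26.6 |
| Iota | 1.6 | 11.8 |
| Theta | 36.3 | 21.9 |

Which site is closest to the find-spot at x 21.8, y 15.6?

Gamma

Squared distances to each site:
Gamma: 40.000; Beta: 134.450; Eta: 241.690; Zeta: 50.660; Mu: 81.440; Kappa: 255.560; Iota: 422.480; Theta: 249.940.
Minimum at Gamma.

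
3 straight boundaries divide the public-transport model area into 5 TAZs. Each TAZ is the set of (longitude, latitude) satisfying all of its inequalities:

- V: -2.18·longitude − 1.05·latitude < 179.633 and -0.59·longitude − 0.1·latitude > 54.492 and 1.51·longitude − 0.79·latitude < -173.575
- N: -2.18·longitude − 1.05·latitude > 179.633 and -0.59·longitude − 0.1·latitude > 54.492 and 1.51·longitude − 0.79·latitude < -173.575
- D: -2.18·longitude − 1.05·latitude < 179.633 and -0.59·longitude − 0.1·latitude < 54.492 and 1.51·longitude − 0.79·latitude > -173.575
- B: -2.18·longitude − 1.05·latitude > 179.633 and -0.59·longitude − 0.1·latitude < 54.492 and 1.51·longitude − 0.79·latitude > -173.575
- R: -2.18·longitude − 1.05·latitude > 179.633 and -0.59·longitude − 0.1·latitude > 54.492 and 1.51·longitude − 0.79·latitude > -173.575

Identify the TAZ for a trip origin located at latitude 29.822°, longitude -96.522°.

D

-2.18·-96.522 − 1.05·29.822 = 179.105, which is < 179.633
-0.59·-96.522 − 0.1·29.822 = 53.966, which is < 54.492
1.51·-96.522 − 0.79·29.822 = -169.308, which is > -173.575
This sign pattern matches D.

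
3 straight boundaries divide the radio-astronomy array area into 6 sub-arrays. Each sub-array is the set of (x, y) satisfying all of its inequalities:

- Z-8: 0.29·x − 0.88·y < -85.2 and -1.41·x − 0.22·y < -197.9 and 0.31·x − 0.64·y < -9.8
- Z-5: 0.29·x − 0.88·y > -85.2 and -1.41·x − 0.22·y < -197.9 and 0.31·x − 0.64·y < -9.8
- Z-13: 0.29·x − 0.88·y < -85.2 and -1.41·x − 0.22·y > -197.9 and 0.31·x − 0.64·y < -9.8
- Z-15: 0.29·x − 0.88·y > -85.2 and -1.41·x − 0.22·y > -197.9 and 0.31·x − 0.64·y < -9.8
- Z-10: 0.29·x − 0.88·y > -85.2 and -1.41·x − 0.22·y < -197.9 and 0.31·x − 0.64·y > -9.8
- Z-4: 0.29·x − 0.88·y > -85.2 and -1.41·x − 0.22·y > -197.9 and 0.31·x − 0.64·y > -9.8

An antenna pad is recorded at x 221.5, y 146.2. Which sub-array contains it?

0.29·221.5 − 0.88·146.2 = -64.421, which is > -85.2
-1.41·221.5 − 0.22·146.2 = -344.479, which is < -197.9
0.31·221.5 − 0.64·146.2 = -24.903, which is < -9.8
This sign pattern matches Z-5.

Z-5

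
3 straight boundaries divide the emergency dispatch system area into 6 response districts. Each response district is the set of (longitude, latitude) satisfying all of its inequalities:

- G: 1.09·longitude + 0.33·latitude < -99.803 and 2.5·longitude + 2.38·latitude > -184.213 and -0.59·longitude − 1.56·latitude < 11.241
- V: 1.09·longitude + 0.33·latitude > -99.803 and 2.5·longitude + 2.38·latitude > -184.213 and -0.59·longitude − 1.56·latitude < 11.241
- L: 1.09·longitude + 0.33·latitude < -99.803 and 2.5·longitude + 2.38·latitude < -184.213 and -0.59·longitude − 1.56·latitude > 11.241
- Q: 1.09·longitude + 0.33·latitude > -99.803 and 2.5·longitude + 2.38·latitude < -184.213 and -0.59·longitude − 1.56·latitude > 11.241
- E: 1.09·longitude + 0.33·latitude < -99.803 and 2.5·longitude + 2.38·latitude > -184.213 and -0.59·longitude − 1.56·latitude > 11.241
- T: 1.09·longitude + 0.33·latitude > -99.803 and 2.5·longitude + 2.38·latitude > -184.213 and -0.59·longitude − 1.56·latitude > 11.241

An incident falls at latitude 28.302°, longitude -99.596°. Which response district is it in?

T

1.09·-99.596 + 0.33·28.302 = -99.220, which is > -99.803
2.5·-99.596 + 2.38·28.302 = -181.631, which is > -184.213
-0.59·-99.596 − 1.56·28.302 = 14.611, which is > 11.241
This sign pattern matches T.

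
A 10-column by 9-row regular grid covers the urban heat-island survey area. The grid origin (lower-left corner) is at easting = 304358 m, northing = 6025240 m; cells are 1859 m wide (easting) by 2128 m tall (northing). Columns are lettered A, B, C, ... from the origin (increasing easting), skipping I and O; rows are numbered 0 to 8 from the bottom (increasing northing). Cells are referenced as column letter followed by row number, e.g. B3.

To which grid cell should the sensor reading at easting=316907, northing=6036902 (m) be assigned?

Column index: ⌊(316907 − 304358) / 1859⌋ = ⌊6.750⌋ = 6 → column G
Row offset from origin: ⌊(6036902 − 6025240) / 2128⌋ = ⌊5.480⌋ = 5 → row 5

G5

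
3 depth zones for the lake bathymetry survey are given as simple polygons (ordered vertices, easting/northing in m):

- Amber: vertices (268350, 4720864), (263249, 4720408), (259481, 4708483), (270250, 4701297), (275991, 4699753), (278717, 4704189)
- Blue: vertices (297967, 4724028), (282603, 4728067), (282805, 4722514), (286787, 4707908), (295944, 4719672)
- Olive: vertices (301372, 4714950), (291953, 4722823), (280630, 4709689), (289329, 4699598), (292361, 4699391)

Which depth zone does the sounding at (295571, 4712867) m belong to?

Cast a ray rightward from (295571, 4712867). For each polygon, the edges (by vertex number in listed order) whose endpoints lie on opposite sides of northing = 4712867, where each meets that height, and whether that is right or left of the point:
Amber: 2–3 at easting≈260866.2 (left), 6–1 at easting≈273321.8 (left) → 0 crossings.
Blue: 3–4 at easting≈285435.0 (left), 4–5 at easting≈290647.0 (left) → 0 crossings.
Olive: 2–3 at easting≈283369.8 (left), 5–1 at easting≈300165.6 (right) → 1 crossing.
Only Olive has an odd count, so the point is inside Olive.

Olive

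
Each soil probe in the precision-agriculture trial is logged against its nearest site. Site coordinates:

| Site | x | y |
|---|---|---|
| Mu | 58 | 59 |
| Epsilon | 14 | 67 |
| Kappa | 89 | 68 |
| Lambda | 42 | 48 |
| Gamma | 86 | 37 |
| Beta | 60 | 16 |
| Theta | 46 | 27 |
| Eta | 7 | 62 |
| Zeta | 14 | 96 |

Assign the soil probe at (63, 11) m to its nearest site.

Squared distances to each site:
Mu: 2329.000; Epsilon: 5537.000; Kappa: 3925.000; Lambda: 1810.000; Gamma: 1205.000; Beta: 34.000; Theta: 545.000; Eta: 5737.000; Zeta: 9626.000.
Minimum at Beta.

Beta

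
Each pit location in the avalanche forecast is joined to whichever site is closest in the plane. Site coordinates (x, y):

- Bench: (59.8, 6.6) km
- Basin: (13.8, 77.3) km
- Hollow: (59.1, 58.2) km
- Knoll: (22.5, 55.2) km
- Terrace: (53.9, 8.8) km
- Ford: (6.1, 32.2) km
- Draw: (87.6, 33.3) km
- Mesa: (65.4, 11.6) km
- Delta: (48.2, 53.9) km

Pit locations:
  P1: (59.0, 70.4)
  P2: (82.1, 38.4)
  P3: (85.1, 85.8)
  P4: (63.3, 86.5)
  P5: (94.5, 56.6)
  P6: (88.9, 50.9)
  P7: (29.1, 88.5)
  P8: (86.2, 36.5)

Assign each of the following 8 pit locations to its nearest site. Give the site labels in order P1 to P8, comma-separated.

P1 → Hollow (d²=148.85)
P2 → Draw (d²=56.26)
P3 → Hollow (d²=1437.76)
P4 → Hollow (d²=818.53)
P5 → Draw (d²=590.50)
P6 → Draw (d²=311.45)
P7 → Basin (d²=359.53)
P8 → Draw (d²=12.20)

Hollow, Draw, Hollow, Hollow, Draw, Draw, Basin, Draw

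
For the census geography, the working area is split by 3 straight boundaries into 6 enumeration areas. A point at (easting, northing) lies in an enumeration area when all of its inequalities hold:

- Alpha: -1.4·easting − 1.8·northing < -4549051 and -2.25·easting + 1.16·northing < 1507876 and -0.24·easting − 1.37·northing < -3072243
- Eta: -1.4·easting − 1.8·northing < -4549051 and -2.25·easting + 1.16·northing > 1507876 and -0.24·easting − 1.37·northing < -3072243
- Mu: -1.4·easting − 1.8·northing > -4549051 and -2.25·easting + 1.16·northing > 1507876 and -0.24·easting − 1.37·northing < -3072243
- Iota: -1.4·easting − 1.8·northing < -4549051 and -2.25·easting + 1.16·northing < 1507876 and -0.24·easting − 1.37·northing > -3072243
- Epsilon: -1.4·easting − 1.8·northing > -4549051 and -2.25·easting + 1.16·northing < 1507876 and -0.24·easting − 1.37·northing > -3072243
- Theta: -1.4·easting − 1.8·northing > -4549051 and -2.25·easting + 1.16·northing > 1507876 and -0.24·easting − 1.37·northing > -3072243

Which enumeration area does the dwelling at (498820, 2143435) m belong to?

Iota

-1.4·498820 − 1.8·2143435 = -4556531.000, which is < -4549051
-2.25·498820 + 1.16·2143435 = 1364039.600, which is < 1507876
-0.24·498820 − 1.37·2143435 = -3056222.750, which is > -3072243
This sign pattern matches Iota.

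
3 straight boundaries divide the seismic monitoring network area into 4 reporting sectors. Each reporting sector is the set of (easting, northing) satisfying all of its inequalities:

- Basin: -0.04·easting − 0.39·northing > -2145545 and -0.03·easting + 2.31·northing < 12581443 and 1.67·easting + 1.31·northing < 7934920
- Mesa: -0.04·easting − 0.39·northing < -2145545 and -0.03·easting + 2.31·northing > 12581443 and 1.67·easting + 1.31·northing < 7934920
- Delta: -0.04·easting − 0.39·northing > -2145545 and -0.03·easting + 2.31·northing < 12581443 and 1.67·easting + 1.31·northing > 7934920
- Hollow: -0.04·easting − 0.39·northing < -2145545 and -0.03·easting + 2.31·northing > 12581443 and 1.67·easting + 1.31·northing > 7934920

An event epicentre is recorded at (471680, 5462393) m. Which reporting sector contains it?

-0.04·471680 − 0.39·5462393 = -2149200.470, which is < -2145545
-0.03·471680 + 2.31·5462393 = 12603977.430, which is > 12581443
1.67·471680 + 1.31·5462393 = 7943440.430, which is > 7934920
This sign pattern matches Hollow.

Hollow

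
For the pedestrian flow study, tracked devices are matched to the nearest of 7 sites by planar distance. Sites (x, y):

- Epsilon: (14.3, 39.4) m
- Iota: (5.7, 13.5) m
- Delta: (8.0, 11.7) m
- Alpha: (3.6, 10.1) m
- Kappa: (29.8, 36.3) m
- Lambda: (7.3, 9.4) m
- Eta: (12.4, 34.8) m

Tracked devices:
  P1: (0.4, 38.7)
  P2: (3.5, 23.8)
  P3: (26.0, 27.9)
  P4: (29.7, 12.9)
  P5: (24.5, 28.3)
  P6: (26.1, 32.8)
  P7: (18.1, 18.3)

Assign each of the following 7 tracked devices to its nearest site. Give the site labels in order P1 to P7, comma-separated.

Eta, Iota, Kappa, Delta, Kappa, Kappa, Delta

P1 → Eta (d²=159.21)
P2 → Iota (d²=110.93)
P3 → Kappa (d²=85.00)
P4 → Delta (d²=472.33)
P5 → Kappa (d²=92.09)
P6 → Kappa (d²=25.94)
P7 → Delta (d²=145.57)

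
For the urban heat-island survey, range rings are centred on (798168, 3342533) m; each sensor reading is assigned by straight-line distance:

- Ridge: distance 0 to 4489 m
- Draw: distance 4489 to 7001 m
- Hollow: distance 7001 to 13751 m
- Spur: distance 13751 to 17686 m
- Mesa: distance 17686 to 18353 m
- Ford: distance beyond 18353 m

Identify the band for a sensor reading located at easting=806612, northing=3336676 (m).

Distance = √((806612−798168)² + (3336676−3342533)²) = √(71301136.000 + 34304449.000) = 10276.458 m.
7001 ≤ 10276.458 < 13751 → Hollow.

Hollow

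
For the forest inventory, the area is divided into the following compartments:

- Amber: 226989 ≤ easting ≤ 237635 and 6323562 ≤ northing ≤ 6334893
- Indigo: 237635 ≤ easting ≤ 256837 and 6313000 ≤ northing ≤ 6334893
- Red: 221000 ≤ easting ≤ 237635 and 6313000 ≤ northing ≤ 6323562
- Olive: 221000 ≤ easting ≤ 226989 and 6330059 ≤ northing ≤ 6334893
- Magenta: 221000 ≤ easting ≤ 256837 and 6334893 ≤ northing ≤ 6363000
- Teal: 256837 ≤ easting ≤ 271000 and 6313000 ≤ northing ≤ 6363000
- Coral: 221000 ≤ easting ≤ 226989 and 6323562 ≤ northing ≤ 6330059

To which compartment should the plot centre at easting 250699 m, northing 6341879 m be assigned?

Magenta

The point has easting = 250699 and northing = 6341879.
Only Magenta satisfies 221000 ≤ easting ≤ 256837 and 6334893 ≤ northing ≤ 6363000.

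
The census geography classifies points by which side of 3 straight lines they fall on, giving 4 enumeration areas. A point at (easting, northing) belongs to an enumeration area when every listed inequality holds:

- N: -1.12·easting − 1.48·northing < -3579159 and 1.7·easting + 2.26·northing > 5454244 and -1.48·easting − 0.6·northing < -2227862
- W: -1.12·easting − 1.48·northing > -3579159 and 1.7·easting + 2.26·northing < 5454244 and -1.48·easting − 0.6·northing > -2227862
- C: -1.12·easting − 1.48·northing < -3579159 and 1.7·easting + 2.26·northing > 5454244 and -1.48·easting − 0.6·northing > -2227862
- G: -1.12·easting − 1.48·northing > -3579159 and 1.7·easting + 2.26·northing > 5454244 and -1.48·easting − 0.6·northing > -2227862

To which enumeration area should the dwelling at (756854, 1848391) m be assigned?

N

-1.12·756854 − 1.48·1848391 = -3583295.160, which is < -3579159
1.7·756854 + 2.26·1848391 = 5464015.460, which is > 5454244
-1.48·756854 − 0.6·1848391 = -2229178.520, which is < -2227862
This sign pattern matches N.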